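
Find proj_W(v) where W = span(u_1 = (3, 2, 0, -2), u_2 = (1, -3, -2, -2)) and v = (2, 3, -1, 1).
proj_W(v) = (432/305, 761/305, 258/305, -116/305)

Set up U = [u_1 | ... | u_2] ∈ R^(4×2). The projector onto W = col(U) is P = U (U^T U)^(-1) U^T.
Compute U^T U =
  [17, 1]
  [1, 18],
and U^T v = (10, -7).
Solve U^T U · c = U^T v for the coefficients: c = (187/305, -129/305). The projection is proj_W(v) = U c.
Check: (v - proj_W(v)) · u_1 = 0  (should be 0).
Check: (v - proj_W(v)) · u_2 = 0  (should be 0).
Result: proj_W(v) = (432/305, 761/305, 258/305, -116/305).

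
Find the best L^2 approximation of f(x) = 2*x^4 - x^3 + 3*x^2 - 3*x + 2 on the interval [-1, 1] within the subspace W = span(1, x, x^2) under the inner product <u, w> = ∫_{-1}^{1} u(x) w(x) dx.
g(x) = 33*x^2/7 - 18*x/5 + 64/35

The best approximation g ∈ W is the orthogonal projection of f onto W. Writing g = a_0 + a_1 x + a_2 x^2, the coefficients solve the normal equations G · a = b where
  G_{ij} = <φ_i, φ_j> and b_i = <f, φ_i>, with φ_0 = 1, φ_1 = x, φ_2 = x^2.
G =
  [2, 0, 2/3]
  [0, 2/3, 0]
  [2/3, 0, 2/5],
b = (34/5, -12/5, 326/105).
Solving gives a_0 = 64/35, a_1 = -18/5, a_2 = 33/7, so
  g(x) = 33*x^2/7 - 18*x/5 + 64/35.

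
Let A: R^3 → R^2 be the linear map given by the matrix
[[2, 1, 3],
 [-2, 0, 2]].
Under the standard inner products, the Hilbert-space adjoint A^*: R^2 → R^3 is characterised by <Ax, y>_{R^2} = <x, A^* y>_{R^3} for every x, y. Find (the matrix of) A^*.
A^* = A^T =
[[2, -2],
 [1, 0],
 [3, 2]]

For real matrices with standard dot products, the defining identity <Ax, y> = <x, A^* y> gives (Ax)^T y = x^T (A^*) y, i.e. x^T A^T y = x^T (A^*) y. Since this holds for all x, y, we must have A^* = A^T. Therefore
A^* =
[[2, -2],
 [1, 0],
 [3, 2]].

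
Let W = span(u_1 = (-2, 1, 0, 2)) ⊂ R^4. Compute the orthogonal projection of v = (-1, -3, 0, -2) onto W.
proj_W(v) = (10/9, -5/9, 0, -10/9)

Set up U = [u_1 | ... | u_1] ∈ R^(4×1). The projector onto W = col(U) is P = U (U^T U)^(-1) U^T.
Compute U^T U =
  [9],
and U^T v = (-5).
Solve U^T U · c = U^T v for the coefficients: c = (-5/9). The projection is proj_W(v) = U c.
Check: (v - proj_W(v)) · u_1 = 0  (should be 0).
Result: proj_W(v) = (10/9, -5/9, 0, -10/9).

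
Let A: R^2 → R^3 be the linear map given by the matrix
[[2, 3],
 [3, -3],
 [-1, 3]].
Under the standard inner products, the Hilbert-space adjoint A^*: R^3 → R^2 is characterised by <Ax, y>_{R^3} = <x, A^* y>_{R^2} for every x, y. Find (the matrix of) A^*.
A^* = A^T =
[[2, 3, -1],
 [3, -3, 3]]

For real matrices with standard dot products, the defining identity <Ax, y> = <x, A^* y> gives (Ax)^T y = x^T (A^*) y, i.e. x^T A^T y = x^T (A^*) y. Since this holds for all x, y, we must have A^* = A^T. Therefore
A^* =
[[2, 3, -1],
 [3, -3, 3]].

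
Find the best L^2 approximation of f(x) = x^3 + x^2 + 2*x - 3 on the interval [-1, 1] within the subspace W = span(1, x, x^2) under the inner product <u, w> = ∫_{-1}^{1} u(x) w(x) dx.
g(x) = x^2 + 13*x/5 - 3

The best approximation g ∈ W is the orthogonal projection of f onto W. Writing g = a_0 + a_1 x + a_2 x^2, the coefficients solve the normal equations G · a = b where
  G_{ij} = <φ_i, φ_j> and b_i = <f, φ_i>, with φ_0 = 1, φ_1 = x, φ_2 = x^2.
G =
  [2, 0, 2/3]
  [0, 2/3, 0]
  [2/3, 0, 2/5],
b = (-16/3, 26/15, -8/5).
Solving gives a_0 = -3, a_1 = 13/5, a_2 = 1, so
  g(x) = x^2 + 13*x/5 - 3.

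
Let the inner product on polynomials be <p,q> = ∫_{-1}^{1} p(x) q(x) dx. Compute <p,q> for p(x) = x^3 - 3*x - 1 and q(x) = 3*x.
<p,q> = -24/5

Expand the product: p(x)·q(x) = 3*x^4 - 9*x^2 - 3*x.
∫_{-1}^{1} of each monomial x^k gives [2/(k+1) if k even, 0 if k odd]. Integrating term-by-term (or equivalently evaluating the antiderivative F(x) = 3*x^5/5 - 3*x^3 - 3*x^2/2 at the endpoints):
  F(1) − F(−1) = -39/10 − (9/10) = -24/5.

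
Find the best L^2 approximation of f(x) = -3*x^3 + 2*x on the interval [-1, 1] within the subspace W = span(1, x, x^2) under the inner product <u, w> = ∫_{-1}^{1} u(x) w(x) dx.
g(x) = x/5

The best approximation g ∈ W is the orthogonal projection of f onto W. Writing g = a_0 + a_1 x + a_2 x^2, the coefficients solve the normal equations G · a = b where
  G_{ij} = <φ_i, φ_j> and b_i = <f, φ_i>, with φ_0 = 1, φ_1 = x, φ_2 = x^2.
G =
  [2, 0, 2/3]
  [0, 2/3, 0]
  [2/3, 0, 2/5],
b = (0, 2/15, 0).
Solving gives a_0 = 0, a_1 = 1/5, a_2 = 0, so
  g(x) = x/5.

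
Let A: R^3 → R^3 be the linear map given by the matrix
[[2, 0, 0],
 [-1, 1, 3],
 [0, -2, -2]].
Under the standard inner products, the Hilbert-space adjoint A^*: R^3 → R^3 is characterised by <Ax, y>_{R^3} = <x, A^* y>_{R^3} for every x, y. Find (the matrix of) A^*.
A^* = A^T =
[[2, -1, 0],
 [0, 1, -2],
 [0, 3, -2]]

For real matrices with standard dot products, the defining identity <Ax, y> = <x, A^* y> gives (Ax)^T y = x^T (A^*) y, i.e. x^T A^T y = x^T (A^*) y. Since this holds for all x, y, we must have A^* = A^T. Therefore
A^* =
[[2, -1, 0],
 [0, 1, -2],
 [0, 3, -2]].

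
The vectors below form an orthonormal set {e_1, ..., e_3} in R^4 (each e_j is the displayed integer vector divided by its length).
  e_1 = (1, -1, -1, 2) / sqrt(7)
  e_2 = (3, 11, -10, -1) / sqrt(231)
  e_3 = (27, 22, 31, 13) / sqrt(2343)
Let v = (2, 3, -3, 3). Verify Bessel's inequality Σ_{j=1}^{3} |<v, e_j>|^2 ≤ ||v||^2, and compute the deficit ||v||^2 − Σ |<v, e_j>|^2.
Σ |<v, e_j>|^2 = 2120/71; ||v||^2 = 31; deficit = 81/71

Write each e_j = u_j / sqrt(<u_j, u_j>) where u_j is the displayed integer vector. Then <v, e_j> = <v, u_j> / sqrt(<u_j, u_j>), so |<v, e_j>|^2 = <v, u_j>^2 / <u_j, u_j>.
Coefficients: <v, e_1> = 8/sqrt(7), <v, e_2> = 66/sqrt(231), <v, e_3> = 66/sqrt(2343).
Square and sum: Σ |<v, e_j>|^2 = 2120/71.
Compute ||v||^2 = v·v = 31.
Deficit = 31 − 2120/71 = 81/71 ≥ 0, confirming Bessel's inequality. (The deficit equals ||v − Σ <v,e_j> e_j||^2, the squared distance from v to span{e_j}.)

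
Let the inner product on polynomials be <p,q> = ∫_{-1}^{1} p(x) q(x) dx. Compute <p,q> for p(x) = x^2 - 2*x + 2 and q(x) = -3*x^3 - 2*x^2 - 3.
<p,q> = -226/15

Expand the product: p(x)·q(x) = -3*x^5 + 4*x^4 - 2*x^3 - 7*x^2 + 6*x - 6.
∫_{-1}^{1} of each monomial x^k gives [2/(k+1) if k even, 0 if k odd]. Integrating term-by-term (or equivalently evaluating the antiderivative F(x) = -x^6/2 + 4*x^5/5 - x^4/2 - 7*x^3/3 + 3*x^2 - 6*x at the endpoints):
  F(1) − F(−1) = -83/15 − (143/15) = -226/15.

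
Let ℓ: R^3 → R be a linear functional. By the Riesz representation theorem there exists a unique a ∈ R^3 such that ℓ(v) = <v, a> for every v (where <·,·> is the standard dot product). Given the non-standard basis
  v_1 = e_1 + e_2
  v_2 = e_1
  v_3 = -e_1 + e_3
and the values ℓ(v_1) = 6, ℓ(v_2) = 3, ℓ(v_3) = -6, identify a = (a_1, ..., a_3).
a = (3, 3, -3)

Write a = (a_1, ..., a_3) in the standard basis. For each basis vector v_i, ℓ(v_i) = <v_i, a> is a linear equation in the a_j's. Collect the n equations into a matrix system V a = ℓ, where row i of V is v_i (expressed in the standard basis). Since V is invertible (lower-triangular with 1s on the diagonal, up to permutation), solve by back-substitution:
  V =
[[1, 1, 0],
 [1, 0, 0],
 [-1, 0, 1]]
  V a = (6, 3, -6)
Solving gives a = (3, 3, -3).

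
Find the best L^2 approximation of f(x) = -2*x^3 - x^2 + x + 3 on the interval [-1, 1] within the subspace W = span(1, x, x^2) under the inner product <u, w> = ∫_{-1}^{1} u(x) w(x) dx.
g(x) = -x^2 - x/5 + 3

The best approximation g ∈ W is the orthogonal projection of f onto W. Writing g = a_0 + a_1 x + a_2 x^2, the coefficients solve the normal equations G · a = b where
  G_{ij} = <φ_i, φ_j> and b_i = <f, φ_i>, with φ_0 = 1, φ_1 = x, φ_2 = x^2.
G =
  [2, 0, 2/3]
  [0, 2/3, 0]
  [2/3, 0, 2/5],
b = (16/3, -2/15, 8/5).
Solving gives a_0 = 3, a_1 = -1/5, a_2 = -1, so
  g(x) = -x^2 - x/5 + 3.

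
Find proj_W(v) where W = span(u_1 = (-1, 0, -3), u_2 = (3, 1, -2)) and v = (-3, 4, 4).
proj_W(v) = (-222/131, -103/131, 467/131)

Set up U = [u_1 | ... | u_2] ∈ R^(3×2). The projector onto W = col(U) is P = U (U^T U)^(-1) U^T.
Compute U^T U =
  [10, 3]
  [3, 14],
and U^T v = (-9, -13).
Solve U^T U · c = U^T v for the coefficients: c = (-87/131, -103/131). The projection is proj_W(v) = U c.
Check: (v - proj_W(v)) · u_1 = 0  (should be 0).
Check: (v - proj_W(v)) · u_2 = 0  (should be 0).
Result: proj_W(v) = (-222/131, -103/131, 467/131).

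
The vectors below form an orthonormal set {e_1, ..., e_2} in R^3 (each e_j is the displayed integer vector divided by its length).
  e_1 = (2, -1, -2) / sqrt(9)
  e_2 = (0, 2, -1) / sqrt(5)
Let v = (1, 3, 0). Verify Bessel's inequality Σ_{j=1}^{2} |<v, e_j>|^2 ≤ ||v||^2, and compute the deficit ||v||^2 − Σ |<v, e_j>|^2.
Σ |<v, e_j>|^2 = 329/45; ||v||^2 = 10; deficit = 121/45

Write each e_j = u_j / sqrt(<u_j, u_j>) where u_j is the displayed integer vector. Then <v, e_j> = <v, u_j> / sqrt(<u_j, u_j>), so |<v, e_j>|^2 = <v, u_j>^2 / <u_j, u_j>.
Coefficients: <v, e_1> = -1/sqrt(9), <v, e_2> = 6/sqrt(5).
Square and sum: Σ |<v, e_j>|^2 = 329/45.
Compute ||v||^2 = v·v = 10.
Deficit = 10 − 329/45 = 121/45 ≥ 0, confirming Bessel's inequality. (The deficit equals ||v − Σ <v,e_j> e_j||^2, the squared distance from v to span{e_j}.)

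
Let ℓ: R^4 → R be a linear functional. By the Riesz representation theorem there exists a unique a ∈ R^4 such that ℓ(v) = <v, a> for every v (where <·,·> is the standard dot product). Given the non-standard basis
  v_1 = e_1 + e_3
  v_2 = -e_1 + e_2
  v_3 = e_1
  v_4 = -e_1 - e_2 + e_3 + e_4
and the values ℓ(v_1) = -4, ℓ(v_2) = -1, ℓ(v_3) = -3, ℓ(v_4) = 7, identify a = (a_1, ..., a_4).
a = (-3, -4, -1, 1)

Write a = (a_1, ..., a_4) in the standard basis. For each basis vector v_i, ℓ(v_i) = <v_i, a> is a linear equation in the a_j's. Collect the n equations into a matrix system V a = ℓ, where row i of V is v_i (expressed in the standard basis). Since V is invertible (lower-triangular with 1s on the diagonal, up to permutation), solve by back-substitution:
  V =
[[1, 0, 1, 0],
 [-1, 1, 0, 0],
 [1, 0, 0, 0],
 [-1, -1, 1, 1]]
  V a = (-4, -1, -3, 7)
Solving gives a = (-3, -4, -1, 1).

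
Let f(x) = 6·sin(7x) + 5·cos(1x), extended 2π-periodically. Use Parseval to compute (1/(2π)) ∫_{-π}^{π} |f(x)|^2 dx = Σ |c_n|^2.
Σ |c_n|^2 = 61/2

Expand |f|^2 and use orthogonality of {sin(nx), cos(mx)} on [-π, π]:
  ∫_{-π}^{π} sin(nx)^2 dx = π, ∫ cos(mx)^2 dx = π, and cross terms integrate to 0.
So ∫_{-π}^{π} f(x)^2 dx = 6^2 · π + 5^2 · π = (36 + 25)π.
Divide by 2π: (36 + 25)/2 = 61/2.
By Parseval, this equals Σ |c_n|^2.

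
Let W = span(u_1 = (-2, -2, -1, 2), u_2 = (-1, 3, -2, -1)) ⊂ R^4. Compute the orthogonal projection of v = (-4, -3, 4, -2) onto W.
proj_W(v) = (27/179, -449/179, 192/179, 211/179)

Set up U = [u_1 | ... | u_2] ∈ R^(4×2). The projector onto W = col(U) is P = U (U^T U)^(-1) U^T.
Compute U^T U =
  [13, -4]
  [-4, 15],
and U^T v = (6, -11).
Solve U^T U · c = U^T v for the coefficients: c = (46/179, -119/179). The projection is proj_W(v) = U c.
Check: (v - proj_W(v)) · u_1 = 0  (should be 0).
Check: (v - proj_W(v)) · u_2 = 0  (should be 0).
Result: proj_W(v) = (27/179, -449/179, 192/179, 211/179).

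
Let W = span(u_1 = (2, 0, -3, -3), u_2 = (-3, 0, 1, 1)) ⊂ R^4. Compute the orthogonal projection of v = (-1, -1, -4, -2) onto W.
proj_W(v) = (-1, 0, -3, -3)

Set up U = [u_1 | ... | u_2] ∈ R^(4×2). The projector onto W = col(U) is P = U (U^T U)^(-1) U^T.
Compute U^T U =
  [22, -12]
  [-12, 11],
and U^T v = (16, -3).
Solve U^T U · c = U^T v for the coefficients: c = (10/7, 9/7). The projection is proj_W(v) = U c.
Check: (v - proj_W(v)) · u_1 = 0  (should be 0).
Check: (v - proj_W(v)) · u_2 = 0  (should be 0).
Result: proj_W(v) = (-1, 0, -3, -3).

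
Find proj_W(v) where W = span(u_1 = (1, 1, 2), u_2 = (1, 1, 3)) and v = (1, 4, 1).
proj_W(v) = (5/2, 5/2, 1)

Set up U = [u_1 | ... | u_2] ∈ R^(3×2). The projector onto W = col(U) is P = U (U^T U)^(-1) U^T.
Compute U^T U =
  [6, 8]
  [8, 11],
and U^T v = (7, 8).
Solve U^T U · c = U^T v for the coefficients: c = (13/2, -4). The projection is proj_W(v) = U c.
Check: (v - proj_W(v)) · u_1 = 0  (should be 0).
Check: (v - proj_W(v)) · u_2 = 0  (should be 0).
Result: proj_W(v) = (5/2, 5/2, 1).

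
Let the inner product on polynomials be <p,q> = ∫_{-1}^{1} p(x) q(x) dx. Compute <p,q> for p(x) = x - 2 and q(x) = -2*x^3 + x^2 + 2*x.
<p,q> = -4/5

Expand the product: p(x)·q(x) = -2*x^4 + 5*x^3 - 4*x.
∫_{-1}^{1} of each monomial x^k gives [2/(k+1) if k even, 0 if k odd]. Integrating term-by-term (or equivalently evaluating the antiderivative F(x) = -2*x^5/5 + 5*x^4/4 - 2*x^2 at the endpoints):
  F(1) − F(−1) = -23/20 − (-7/20) = -4/5.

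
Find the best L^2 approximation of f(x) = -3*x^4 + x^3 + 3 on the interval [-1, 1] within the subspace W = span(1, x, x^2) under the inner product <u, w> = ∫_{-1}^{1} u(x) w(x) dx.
g(x) = -18*x^2/7 + 3*x/5 + 114/35

The best approximation g ∈ W is the orthogonal projection of f onto W. Writing g = a_0 + a_1 x + a_2 x^2, the coefficients solve the normal equations G · a = b where
  G_{ij} = <φ_i, φ_j> and b_i = <f, φ_i>, with φ_0 = 1, φ_1 = x, φ_2 = x^2.
G =
  [2, 0, 2/3]
  [0, 2/3, 0]
  [2/3, 0, 2/5],
b = (24/5, 2/5, 8/7).
Solving gives a_0 = 114/35, a_1 = 3/5, a_2 = -18/7, so
  g(x) = -18*x^2/7 + 3*x/5 + 114/35.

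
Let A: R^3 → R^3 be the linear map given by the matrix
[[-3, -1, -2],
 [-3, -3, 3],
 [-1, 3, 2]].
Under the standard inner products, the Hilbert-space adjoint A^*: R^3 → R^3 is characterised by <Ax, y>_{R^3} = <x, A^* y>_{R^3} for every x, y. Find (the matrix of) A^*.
A^* = A^T =
[[-3, -3, -1],
 [-1, -3, 3],
 [-2, 3, 2]]

For real matrices with standard dot products, the defining identity <Ax, y> = <x, A^* y> gives (Ax)^T y = x^T (A^*) y, i.e. x^T A^T y = x^T (A^*) y. Since this holds for all x, y, we must have A^* = A^T. Therefore
A^* =
[[-3, -3, -1],
 [-1, -3, 3],
 [-2, 3, 2]].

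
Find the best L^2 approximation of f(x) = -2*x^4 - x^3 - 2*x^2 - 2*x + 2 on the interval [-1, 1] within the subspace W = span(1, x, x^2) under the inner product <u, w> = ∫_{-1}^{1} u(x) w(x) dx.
g(x) = -26*x^2/7 - 13*x/5 + 76/35

The best approximation g ∈ W is the orthogonal projection of f onto W. Writing g = a_0 + a_1 x + a_2 x^2, the coefficients solve the normal equations G · a = b where
  G_{ij} = <φ_i, φ_j> and b_i = <f, φ_i>, with φ_0 = 1, φ_1 = x, φ_2 = x^2.
G =
  [2, 0, 2/3]
  [0, 2/3, 0]
  [2/3, 0, 2/5],
b = (28/15, -26/15, -4/105).
Solving gives a_0 = 76/35, a_1 = -13/5, a_2 = -26/7, so
  g(x) = -26*x^2/7 - 13*x/5 + 76/35.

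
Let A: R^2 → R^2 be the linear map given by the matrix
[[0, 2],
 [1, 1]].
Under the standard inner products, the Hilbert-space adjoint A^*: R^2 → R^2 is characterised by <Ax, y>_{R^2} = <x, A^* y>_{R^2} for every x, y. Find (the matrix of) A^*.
A^* = A^T =
[[0, 1],
 [2, 1]]

For real matrices with standard dot products, the defining identity <Ax, y> = <x, A^* y> gives (Ax)^T y = x^T (A^*) y, i.e. x^T A^T y = x^T (A^*) y. Since this holds for all x, y, we must have A^* = A^T. Therefore
A^* =
[[0, 1],
 [2, 1]].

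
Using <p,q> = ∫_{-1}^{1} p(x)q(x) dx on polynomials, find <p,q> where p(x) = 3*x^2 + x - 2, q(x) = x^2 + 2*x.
<p,q> = 6/5

Expand the product: p(x)·q(x) = 3*x^4 + 7*x^3 - 4*x.
∫_{-1}^{1} of each monomial x^k gives [2/(k+1) if k even, 0 if k odd]. Integrating term-by-term (or equivalently evaluating the antiderivative F(x) = 3*x^5/5 + 7*x^4/4 - 2*x^2 at the endpoints):
  F(1) − F(−1) = 7/20 − (-17/20) = 6/5.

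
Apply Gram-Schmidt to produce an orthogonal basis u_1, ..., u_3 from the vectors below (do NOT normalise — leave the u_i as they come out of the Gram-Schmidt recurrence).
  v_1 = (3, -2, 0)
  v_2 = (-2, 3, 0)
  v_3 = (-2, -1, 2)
Orthogonal basis:
  u_1 = (3, -2, 0)
  u_2 = (10/13, 15/13, 0)
  u_3 = (0, 0, 2)

Apply the Gram-Schmidt recurrence
  u_1 = v_1
  u_i = v_i − Σ_{j<i} ((v_i · u_j) / (u_j · u_j)) · u_j.

Step by step this gives:
  u_1 = (3, -2, 0)
  u_2 = (10/13, 15/13, 0)
  u_3 = (0, 0, 2)

Orthogonality check:
  u_2 · u_1 = 0 (should be 0)
  u_3 · u_1 = 0 (should be 0)
  u_3 · u_2 = 0 (should be 0)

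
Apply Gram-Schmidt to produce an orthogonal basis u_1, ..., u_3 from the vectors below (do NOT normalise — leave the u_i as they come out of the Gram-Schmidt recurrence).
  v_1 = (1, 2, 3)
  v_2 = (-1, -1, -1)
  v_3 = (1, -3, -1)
Orthogonal basis:
  u_1 = (1, 2, 3)
  u_2 = (-4/7, -1/7, 2/7)
  u_3 = (1, -2, 1)

Apply the Gram-Schmidt recurrence
  u_1 = v_1
  u_i = v_i − Σ_{j<i} ((v_i · u_j) / (u_j · u_j)) · u_j.

Step by step this gives:
  u_1 = (1, 2, 3)
  u_2 = (-4/7, -1/7, 2/7)
  u_3 = (1, -2, 1)

Orthogonality check:
  u_2 · u_1 = 0 (should be 0)
  u_3 · u_1 = 0 (should be 0)
  u_3 · u_2 = 0 (should be 0)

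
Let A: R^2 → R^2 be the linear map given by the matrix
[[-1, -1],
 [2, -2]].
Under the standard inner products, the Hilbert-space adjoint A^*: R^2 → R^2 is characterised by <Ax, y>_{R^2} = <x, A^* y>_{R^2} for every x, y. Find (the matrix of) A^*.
A^* = A^T =
[[-1, 2],
 [-1, -2]]

For real matrices with standard dot products, the defining identity <Ax, y> = <x, A^* y> gives (Ax)^T y = x^T (A^*) y, i.e. x^T A^T y = x^T (A^*) y. Since this holds for all x, y, we must have A^* = A^T. Therefore
A^* =
[[-1, 2],
 [-1, -2]].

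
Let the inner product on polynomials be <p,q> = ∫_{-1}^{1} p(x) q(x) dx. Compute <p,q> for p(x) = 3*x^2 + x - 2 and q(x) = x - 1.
<p,q> = 8/3

Expand the product: p(x)·q(x) = 3*x^3 - 2*x^2 - 3*x + 2.
∫_{-1}^{1} of each monomial x^k gives [2/(k+1) if k even, 0 if k odd]. Integrating term-by-term (or equivalently evaluating the antiderivative F(x) = 3*x^4/4 - 2*x^3/3 - 3*x^2/2 + 2*x at the endpoints):
  F(1) − F(−1) = 7/12 − (-25/12) = 8/3.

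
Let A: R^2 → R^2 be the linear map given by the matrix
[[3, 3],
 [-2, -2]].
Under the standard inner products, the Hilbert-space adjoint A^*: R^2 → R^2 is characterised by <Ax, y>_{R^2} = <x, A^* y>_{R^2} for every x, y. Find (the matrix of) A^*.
A^* = A^T =
[[3, -2],
 [3, -2]]

For real matrices with standard dot products, the defining identity <Ax, y> = <x, A^* y> gives (Ax)^T y = x^T (A^*) y, i.e. x^T A^T y = x^T (A^*) y. Since this holds for all x, y, we must have A^* = A^T. Therefore
A^* =
[[3, -2],
 [3, -2]].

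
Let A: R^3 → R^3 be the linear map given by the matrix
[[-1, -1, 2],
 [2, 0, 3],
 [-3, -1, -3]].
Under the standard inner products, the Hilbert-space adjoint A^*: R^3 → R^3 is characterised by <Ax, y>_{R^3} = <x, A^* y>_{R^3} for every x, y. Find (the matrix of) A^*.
A^* = A^T =
[[-1, 2, -3],
 [-1, 0, -1],
 [2, 3, -3]]

For real matrices with standard dot products, the defining identity <Ax, y> = <x, A^* y> gives (Ax)^T y = x^T (A^*) y, i.e. x^T A^T y = x^T (A^*) y. Since this holds for all x, y, we must have A^* = A^T. Therefore
A^* =
[[-1, 2, -3],
 [-1, 0, -1],
 [2, 3, -3]].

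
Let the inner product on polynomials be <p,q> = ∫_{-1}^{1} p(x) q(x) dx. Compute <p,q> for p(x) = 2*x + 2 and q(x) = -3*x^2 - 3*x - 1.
<p,q> = -12

Expand the product: p(x)·q(x) = -6*x^3 - 12*x^2 - 8*x - 2.
∫_{-1}^{1} of each monomial x^k gives [2/(k+1) if k even, 0 if k odd]. Integrating term-by-term (or equivalently evaluating the antiderivative F(x) = -3*x^4/2 - 4*x^3 - 4*x^2 - 2*x at the endpoints):
  F(1) − F(−1) = -23/2 − (1/2) = -12.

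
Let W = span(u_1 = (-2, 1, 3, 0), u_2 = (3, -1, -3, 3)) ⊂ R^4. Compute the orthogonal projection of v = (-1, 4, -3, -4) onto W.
proj_W(v) = (-19/34, -7/17, -21/17, -141/34)

Set up U = [u_1 | ... | u_2] ∈ R^(4×2). The projector onto W = col(U) is P = U (U^T U)^(-1) U^T.
Compute U^T U =
  [14, -16]
  [-16, 28],
and U^T v = (-3, -10).
Solve U^T U · c = U^T v for the coefficients: c = (-61/34, -47/34). The projection is proj_W(v) = U c.
Check: (v - proj_W(v)) · u_1 = 0  (should be 0).
Check: (v - proj_W(v)) · u_2 = 0  (should be 0).
Result: proj_W(v) = (-19/34, -7/17, -21/17, -141/34).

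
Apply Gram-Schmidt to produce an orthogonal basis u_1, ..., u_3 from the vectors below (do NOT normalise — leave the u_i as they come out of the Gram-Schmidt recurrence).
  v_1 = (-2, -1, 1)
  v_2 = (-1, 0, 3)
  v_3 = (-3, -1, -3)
Orthogonal basis:
  u_1 = (-2, -1, 1)
  u_2 = (2/3, 5/6, 13/6)
  u_3 = (-3/5, 1, -1/5)

Apply the Gram-Schmidt recurrence
  u_1 = v_1
  u_i = v_i − Σ_{j<i} ((v_i · u_j) / (u_j · u_j)) · u_j.

Step by step this gives:
  u_1 = (-2, -1, 1)
  u_2 = (2/3, 5/6, 13/6)
  u_3 = (-3/5, 1, -1/5)

Orthogonality check:
  u_2 · u_1 = 0 (should be 0)
  u_3 · u_1 = 0 (should be 0)
  u_3 · u_2 = 0 (should be 0)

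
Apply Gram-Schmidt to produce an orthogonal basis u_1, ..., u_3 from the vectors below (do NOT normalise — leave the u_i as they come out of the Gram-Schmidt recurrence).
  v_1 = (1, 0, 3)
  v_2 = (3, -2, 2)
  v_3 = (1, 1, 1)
Orthogonal basis:
  u_1 = (1, 0, 3)
  u_2 = (21/10, -2, -7/10)
  u_3 = (66/89, 77/89, -22/89)

Apply the Gram-Schmidt recurrence
  u_1 = v_1
  u_i = v_i − Σ_{j<i} ((v_i · u_j) / (u_j · u_j)) · u_j.

Step by step this gives:
  u_1 = (1, 0, 3)
  u_2 = (21/10, -2, -7/10)
  u_3 = (66/89, 77/89, -22/89)

Orthogonality check:
  u_2 · u_1 = 0 (should be 0)
  u_3 · u_1 = 0 (should be 0)
  u_3 · u_2 = 0 (should be 0)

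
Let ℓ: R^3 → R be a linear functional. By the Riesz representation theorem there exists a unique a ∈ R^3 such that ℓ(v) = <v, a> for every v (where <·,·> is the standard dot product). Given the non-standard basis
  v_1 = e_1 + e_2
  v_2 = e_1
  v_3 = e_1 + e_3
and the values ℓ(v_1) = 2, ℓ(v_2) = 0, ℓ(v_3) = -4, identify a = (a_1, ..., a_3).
a = (0, 2, -4)

Write a = (a_1, ..., a_3) in the standard basis. For each basis vector v_i, ℓ(v_i) = <v_i, a> is a linear equation in the a_j's. Collect the n equations into a matrix system V a = ℓ, where row i of V is v_i (expressed in the standard basis). Since V is invertible (lower-triangular with 1s on the diagonal, up to permutation), solve by back-substitution:
  V =
[[1, 1, 0],
 [1, 0, 0],
 [1, 0, 1]]
  V a = (2, 0, -4)
Solving gives a = (0, 2, -4).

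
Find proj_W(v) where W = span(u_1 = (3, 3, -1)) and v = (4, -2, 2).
proj_W(v) = (12/19, 12/19, -4/19)

Set up U = [u_1 | ... | u_1] ∈ R^(3×1). The projector onto W = col(U) is P = U (U^T U)^(-1) U^T.
Compute U^T U =
  [19],
and U^T v = (4).
Solve U^T U · c = U^T v for the coefficients: c = (4/19). The projection is proj_W(v) = U c.
Check: (v - proj_W(v)) · u_1 = 0  (should be 0).
Result: proj_W(v) = (12/19, 12/19, -4/19).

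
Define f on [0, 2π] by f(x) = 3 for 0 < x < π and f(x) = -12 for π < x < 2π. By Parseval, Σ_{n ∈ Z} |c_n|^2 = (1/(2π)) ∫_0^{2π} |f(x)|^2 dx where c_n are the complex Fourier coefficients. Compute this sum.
Σ |c_n|^2 = 153/2

Parseval equates the L^2 energy of f (normalised by 1/(2π)) with the ℓ^2 sum of its Fourier coefficients: (1/(2π)) ∫_0^{2π} |f|^2 = Σ |c_n|^2.
Compute the left side: (1/(2π)) [∫_0^π 3^2 dx + ∫_π^{2π} (-12)^2 dx] = (1/(2π)) · (9π + 144π) = (9 + 144)/2 = 153/2.
So Σ_{n ∈ Z} |c_n|^2 = 153/2.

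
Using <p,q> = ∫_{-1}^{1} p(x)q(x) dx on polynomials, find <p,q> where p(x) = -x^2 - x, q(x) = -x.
<p,q> = 2/3

Expand the product: p(x)·q(x) = x^3 + x^2.
∫_{-1}^{1} of each monomial x^k gives [2/(k+1) if k even, 0 if k odd]. Integrating term-by-term (or equivalently evaluating the antiderivative F(x) = x^4/4 + x^3/3 at the endpoints):
  F(1) − F(−1) = 7/12 − (-1/12) = 2/3.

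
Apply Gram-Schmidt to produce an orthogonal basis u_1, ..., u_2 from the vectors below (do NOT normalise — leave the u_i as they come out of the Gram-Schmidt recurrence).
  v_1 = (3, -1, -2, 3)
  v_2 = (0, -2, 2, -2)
Orthogonal basis:
  u_1 = (3, -1, -2, 3)
  u_2 = (24/23, -54/23, 30/23, -22/23)

Apply the Gram-Schmidt recurrence
  u_1 = v_1
  u_i = v_i − Σ_{j<i} ((v_i · u_j) / (u_j · u_j)) · u_j.

Step by step this gives:
  u_1 = (3, -1, -2, 3)
  u_2 = (24/23, -54/23, 30/23, -22/23)

Orthogonality check:
  u_2 · u_1 = 0 (should be 0)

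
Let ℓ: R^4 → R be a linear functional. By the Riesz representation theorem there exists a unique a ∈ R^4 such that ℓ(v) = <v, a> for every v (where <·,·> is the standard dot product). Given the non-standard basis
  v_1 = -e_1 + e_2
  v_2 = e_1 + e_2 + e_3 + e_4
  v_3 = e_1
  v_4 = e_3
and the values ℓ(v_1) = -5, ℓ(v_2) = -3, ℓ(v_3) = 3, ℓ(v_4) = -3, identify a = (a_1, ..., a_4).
a = (3, -2, -3, -1)

Write a = (a_1, ..., a_4) in the standard basis. For each basis vector v_i, ℓ(v_i) = <v_i, a> is a linear equation in the a_j's. Collect the n equations into a matrix system V a = ℓ, where row i of V is v_i (expressed in the standard basis). Since V is invertible (lower-triangular with 1s on the diagonal, up to permutation), solve by back-substitution:
  V =
[[-1, 1, 0, 0],
 [1, 1, 1, 1],
 [1, 0, 0, 0],
 [0, 0, 1, 0]]
  V a = (-5, -3, 3, -3)
Solving gives a = (3, -2, -3, -1).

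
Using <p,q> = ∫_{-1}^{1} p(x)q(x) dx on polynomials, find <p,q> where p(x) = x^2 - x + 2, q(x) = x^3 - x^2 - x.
<p,q> = -22/15

Expand the product: p(x)·q(x) = x^5 - 2*x^4 + 2*x^3 - x^2 - 2*x.
∫_{-1}^{1} of each monomial x^k gives [2/(k+1) if k even, 0 if k odd]. Integrating term-by-term (or equivalently evaluating the antiderivative F(x) = x^6/6 - 2*x^5/5 + x^4/2 - x^3/3 - x^2 at the endpoints):
  F(1) − F(−1) = -16/15 − (2/5) = -22/15.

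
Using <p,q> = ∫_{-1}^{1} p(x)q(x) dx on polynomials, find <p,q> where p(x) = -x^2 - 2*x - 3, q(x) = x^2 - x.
<p,q> = -16/15

Expand the product: p(x)·q(x) = -x^4 - x^3 - x^2 + 3*x.
∫_{-1}^{1} of each monomial x^k gives [2/(k+1) if k even, 0 if k odd]. Integrating term-by-term (or equivalently evaluating the antiderivative F(x) = -x^5/5 - x^4/4 - x^3/3 + 3*x^2/2 at the endpoints):
  F(1) − F(−1) = 43/60 − (107/60) = -16/15.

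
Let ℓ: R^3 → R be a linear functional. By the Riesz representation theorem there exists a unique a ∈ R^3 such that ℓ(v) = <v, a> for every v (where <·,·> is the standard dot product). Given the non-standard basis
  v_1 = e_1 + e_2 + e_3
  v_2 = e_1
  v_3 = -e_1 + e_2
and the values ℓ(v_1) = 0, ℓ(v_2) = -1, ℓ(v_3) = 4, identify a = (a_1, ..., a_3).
a = (-1, 3, -2)

Write a = (a_1, ..., a_3) in the standard basis. For each basis vector v_i, ℓ(v_i) = <v_i, a> is a linear equation in the a_j's. Collect the n equations into a matrix system V a = ℓ, where row i of V is v_i (expressed in the standard basis). Since V is invertible (lower-triangular with 1s on the diagonal, up to permutation), solve by back-substitution:
  V =
[[1, 1, 1],
 [1, 0, 0],
 [-1, 1, 0]]
  V a = (0, -1, 4)
Solving gives a = (-1, 3, -2).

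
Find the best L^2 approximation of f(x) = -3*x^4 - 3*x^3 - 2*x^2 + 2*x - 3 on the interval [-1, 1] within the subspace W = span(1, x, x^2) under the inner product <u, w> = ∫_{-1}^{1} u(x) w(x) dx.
g(x) = -32*x^2/7 + x/5 - 96/35

The best approximation g ∈ W is the orthogonal projection of f onto W. Writing g = a_0 + a_1 x + a_2 x^2, the coefficients solve the normal equations G · a = b where
  G_{ij} = <φ_i, φ_j> and b_i = <f, φ_i>, with φ_0 = 1, φ_1 = x, φ_2 = x^2.
G =
  [2, 0, 2/3]
  [0, 2/3, 0]
  [2/3, 0, 2/5],
b = (-128/15, 2/15, -128/35).
Solving gives a_0 = -96/35, a_1 = 1/5, a_2 = -32/7, so
  g(x) = -32*x^2/7 + x/5 - 96/35.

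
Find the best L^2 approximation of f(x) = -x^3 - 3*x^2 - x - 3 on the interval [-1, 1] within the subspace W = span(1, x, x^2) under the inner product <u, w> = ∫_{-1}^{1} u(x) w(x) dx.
g(x) = -3*x^2 - 8*x/5 - 3

The best approximation g ∈ W is the orthogonal projection of f onto W. Writing g = a_0 + a_1 x + a_2 x^2, the coefficients solve the normal equations G · a = b where
  G_{ij} = <φ_i, φ_j> and b_i = <f, φ_i>, with φ_0 = 1, φ_1 = x, φ_2 = x^2.
G =
  [2, 0, 2/3]
  [0, 2/3, 0]
  [2/3, 0, 2/5],
b = (-8, -16/15, -16/5).
Solving gives a_0 = -3, a_1 = -8/5, a_2 = -3, so
  g(x) = -3*x^2 - 8*x/5 - 3.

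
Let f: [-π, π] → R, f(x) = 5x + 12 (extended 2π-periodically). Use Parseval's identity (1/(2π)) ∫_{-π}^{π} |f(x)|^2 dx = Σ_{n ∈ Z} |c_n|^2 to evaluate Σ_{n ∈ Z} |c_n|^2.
Σ |c_n|^2 = 25π^2/3 + 144

Expand and integrate term by term over [-π, π]:
  ∫ (5x)^2 dx = 25·(2π^3/3); ∫ 2·5·(12)·x dx = 0 (odd integrand); ∫ 12^2 dx = 144·2π.
So (1/(2π)) ∫_{-π}^{π} (5x + 12)^2 dx = 25π^2/3 + 144 = 25π^2/3 + 144.
Parseval ⇒ Σ |c_n|^2 = 25π^2/3 + 144.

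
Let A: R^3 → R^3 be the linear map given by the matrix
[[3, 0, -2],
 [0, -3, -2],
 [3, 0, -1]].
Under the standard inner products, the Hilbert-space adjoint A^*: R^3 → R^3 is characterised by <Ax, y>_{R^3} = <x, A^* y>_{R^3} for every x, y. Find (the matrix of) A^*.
A^* = A^T =
[[3, 0, 3],
 [0, -3, 0],
 [-2, -2, -1]]

For real matrices with standard dot products, the defining identity <Ax, y> = <x, A^* y> gives (Ax)^T y = x^T (A^*) y, i.e. x^T A^T y = x^T (A^*) y. Since this holds for all x, y, we must have A^* = A^T. Therefore
A^* =
[[3, 0, 3],
 [0, -3, 0],
 [-2, -2, -1]].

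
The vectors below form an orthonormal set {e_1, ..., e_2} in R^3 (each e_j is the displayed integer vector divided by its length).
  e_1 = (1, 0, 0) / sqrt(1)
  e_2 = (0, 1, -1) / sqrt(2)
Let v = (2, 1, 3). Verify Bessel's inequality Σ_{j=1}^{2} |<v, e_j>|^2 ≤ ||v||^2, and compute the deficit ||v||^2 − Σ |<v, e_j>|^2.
Σ |<v, e_j>|^2 = 6; ||v||^2 = 14; deficit = 8

Write each e_j = u_j / sqrt(<u_j, u_j>) where u_j is the displayed integer vector. Then <v, e_j> = <v, u_j> / sqrt(<u_j, u_j>), so |<v, e_j>|^2 = <v, u_j>^2 / <u_j, u_j>.
Coefficients: <v, e_1> = 2/sqrt(1), <v, e_2> = -2/sqrt(2).
Square and sum: Σ |<v, e_j>|^2 = 6.
Compute ||v||^2 = v·v = 14.
Deficit = 14 − 6 = 8 ≥ 0, confirming Bessel's inequality. (The deficit equals ||v − Σ <v,e_j> e_j||^2, the squared distance from v to span{e_j}.)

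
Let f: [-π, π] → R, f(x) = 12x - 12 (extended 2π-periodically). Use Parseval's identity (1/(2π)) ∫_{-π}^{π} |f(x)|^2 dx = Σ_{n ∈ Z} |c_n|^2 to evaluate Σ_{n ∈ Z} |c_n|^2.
Σ |c_n|^2 = 48π^2 + 144

Expand and integrate term by term over [-π, π]:
  ∫ (12x)^2 dx = 144·(2π^3/3); ∫ 2·12·(-12)·x dx = 0 (odd integrand); ∫ (-12)^2 dx = 144·2π.
So (1/(2π)) ∫_{-π}^{π} (12x - 12)^2 dx = 144π^2/3 + 144 = 48π^2 + 144.
Parseval ⇒ Σ |c_n|^2 = 48π^2 + 144.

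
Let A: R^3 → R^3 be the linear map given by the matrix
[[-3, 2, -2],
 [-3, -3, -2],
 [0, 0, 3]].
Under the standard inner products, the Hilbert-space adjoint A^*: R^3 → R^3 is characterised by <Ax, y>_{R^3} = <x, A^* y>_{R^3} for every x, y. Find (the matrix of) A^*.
A^* = A^T =
[[-3, -3, 0],
 [2, -3, 0],
 [-2, -2, 3]]

For real matrices with standard dot products, the defining identity <Ax, y> = <x, A^* y> gives (Ax)^T y = x^T (A^*) y, i.e. x^T A^T y = x^T (A^*) y. Since this holds for all x, y, we must have A^* = A^T. Therefore
A^* =
[[-3, -3, 0],
 [2, -3, 0],
 [-2, -2, 3]].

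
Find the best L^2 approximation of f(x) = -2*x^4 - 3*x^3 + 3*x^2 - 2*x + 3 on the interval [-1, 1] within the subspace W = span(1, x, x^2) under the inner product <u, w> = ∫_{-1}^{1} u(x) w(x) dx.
g(x) = 9*x^2/7 - 19*x/5 + 111/35

The best approximation g ∈ W is the orthogonal projection of f onto W. Writing g = a_0 + a_1 x + a_2 x^2, the coefficients solve the normal equations G · a = b where
  G_{ij} = <φ_i, φ_j> and b_i = <f, φ_i>, with φ_0 = 1, φ_1 = x, φ_2 = x^2.
G =
  [2, 0, 2/3]
  [0, 2/3, 0]
  [2/3, 0, 2/5],
b = (36/5, -38/15, 92/35).
Solving gives a_0 = 111/35, a_1 = -19/5, a_2 = 9/7, so
  g(x) = 9*x^2/7 - 19*x/5 + 111/35.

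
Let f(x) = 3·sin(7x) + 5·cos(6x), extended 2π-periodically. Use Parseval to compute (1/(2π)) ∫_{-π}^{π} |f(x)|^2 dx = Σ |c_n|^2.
Σ |c_n|^2 = 17

Expand |f|^2 and use orthogonality of {sin(nx), cos(mx)} on [-π, π]:
  ∫_{-π}^{π} sin(nx)^2 dx = π, ∫ cos(mx)^2 dx = π, and cross terms integrate to 0.
So ∫_{-π}^{π} f(x)^2 dx = 3^2 · π + 5^2 · π = (9 + 25)π.
Divide by 2π: (9 + 25)/2 = 17.
By Parseval, this equals Σ |c_n|^2.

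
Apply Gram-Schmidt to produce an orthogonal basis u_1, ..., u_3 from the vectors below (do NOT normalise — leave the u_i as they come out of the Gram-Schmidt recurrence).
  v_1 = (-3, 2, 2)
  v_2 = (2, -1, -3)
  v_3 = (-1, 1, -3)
Orthogonal basis:
  u_1 = (-3, 2, 2)
  u_2 = (-8/17, 11/17, -23/17)
  u_3 = (-4/21, -5/21, -1/21)

Apply the Gram-Schmidt recurrence
  u_1 = v_1
  u_i = v_i − Σ_{j<i} ((v_i · u_j) / (u_j · u_j)) · u_j.

Step by step this gives:
  u_1 = (-3, 2, 2)
  u_2 = (-8/17, 11/17, -23/17)
  u_3 = (-4/21, -5/21, -1/21)

Orthogonality check:
  u_2 · u_1 = 0 (should be 0)
  u_3 · u_1 = 0 (should be 0)
  u_3 · u_2 = 0 (should be 0)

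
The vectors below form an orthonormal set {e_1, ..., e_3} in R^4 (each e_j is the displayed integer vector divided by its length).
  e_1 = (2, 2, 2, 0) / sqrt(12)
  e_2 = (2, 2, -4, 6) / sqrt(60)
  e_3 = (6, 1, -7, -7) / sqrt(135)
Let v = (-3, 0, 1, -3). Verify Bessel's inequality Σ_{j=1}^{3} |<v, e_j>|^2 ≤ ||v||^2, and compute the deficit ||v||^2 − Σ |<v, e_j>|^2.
Σ |<v, e_j>|^2 = 392/27; ||v||^2 = 19; deficit = 121/27

Write each e_j = u_j / sqrt(<u_j, u_j>) where u_j is the displayed integer vector. Then <v, e_j> = <v, u_j> / sqrt(<u_j, u_j>), so |<v, e_j>|^2 = <v, u_j>^2 / <u_j, u_j>.
Coefficients: <v, e_1> = -4/sqrt(12), <v, e_2> = -28/sqrt(60), <v, e_3> = -4/sqrt(135).
Square and sum: Σ |<v, e_j>|^2 = 392/27.
Compute ||v||^2 = v·v = 19.
Deficit = 19 − 392/27 = 121/27 ≥ 0, confirming Bessel's inequality. (The deficit equals ||v − Σ <v,e_j> e_j||^2, the squared distance from v to span{e_j}.)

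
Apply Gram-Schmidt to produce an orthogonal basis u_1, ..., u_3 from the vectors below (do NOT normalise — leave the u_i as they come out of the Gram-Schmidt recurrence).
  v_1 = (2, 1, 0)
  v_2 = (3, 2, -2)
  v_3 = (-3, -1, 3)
Orthogonal basis:
  u_1 = (2, 1, 0)
  u_2 = (-1/5, 2/5, -2)
  u_3 = (-10/21, 20/21, 5/21)

Apply the Gram-Schmidt recurrence
  u_1 = v_1
  u_i = v_i − Σ_{j<i} ((v_i · u_j) / (u_j · u_j)) · u_j.

Step by step this gives:
  u_1 = (2, 1, 0)
  u_2 = (-1/5, 2/5, -2)
  u_3 = (-10/21, 20/21, 5/21)

Orthogonality check:
  u_2 · u_1 = 0 (should be 0)
  u_3 · u_1 = 0 (should be 0)
  u_3 · u_2 = 0 (should be 0)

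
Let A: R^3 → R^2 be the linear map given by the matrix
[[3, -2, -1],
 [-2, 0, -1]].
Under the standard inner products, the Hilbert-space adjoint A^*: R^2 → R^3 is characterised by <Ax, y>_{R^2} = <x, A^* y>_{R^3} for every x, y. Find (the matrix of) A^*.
A^* = A^T =
[[3, -2],
 [-2, 0],
 [-1, -1]]

For real matrices with standard dot products, the defining identity <Ax, y> = <x, A^* y> gives (Ax)^T y = x^T (A^*) y, i.e. x^T A^T y = x^T (A^*) y. Since this holds for all x, y, we must have A^* = A^T. Therefore
A^* =
[[3, -2],
 [-2, 0],
 [-1, -1]].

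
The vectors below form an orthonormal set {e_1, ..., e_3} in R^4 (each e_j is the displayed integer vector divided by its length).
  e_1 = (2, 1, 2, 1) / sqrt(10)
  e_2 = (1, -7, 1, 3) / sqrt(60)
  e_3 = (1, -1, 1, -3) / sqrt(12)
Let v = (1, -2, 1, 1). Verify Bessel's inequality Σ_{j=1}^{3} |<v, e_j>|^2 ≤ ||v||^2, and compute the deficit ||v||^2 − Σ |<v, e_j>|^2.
Σ |<v, e_j>|^2 = 7; ||v||^2 = 7; deficit = 0

Write each e_j = u_j / sqrt(<u_j, u_j>) where u_j is the displayed integer vector. Then <v, e_j> = <v, u_j> / sqrt(<u_j, u_j>), so |<v, e_j>|^2 = <v, u_j>^2 / <u_j, u_j>.
Coefficients: <v, e_1> = 3/sqrt(10), <v, e_2> = 19/sqrt(60), <v, e_3> = 1/sqrt(12).
Square and sum: Σ |<v, e_j>|^2 = 7.
Compute ||v||^2 = v·v = 7.
Deficit = 7 − 7 = 0 ≥ 0, confirming Bessel's inequality. (The deficit equals ||v − Σ <v,e_j> e_j||^2, the squared distance from v to span{e_j}.)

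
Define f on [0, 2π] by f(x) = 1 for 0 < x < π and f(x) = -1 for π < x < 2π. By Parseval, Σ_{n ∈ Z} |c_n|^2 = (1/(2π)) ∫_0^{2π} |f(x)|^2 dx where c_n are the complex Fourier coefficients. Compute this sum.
Σ |c_n|^2 = 1

Parseval equates the L^2 energy of f (normalised by 1/(2π)) with the ℓ^2 sum of its Fourier coefficients: (1/(2π)) ∫_0^{2π} |f|^2 = Σ |c_n|^2.
Compute the left side: (1/(2π)) [∫_0^π 1^2 dx + ∫_π^{2π} (-1)^2 dx] = (1/(2π)) · (1π + 1π) = (1 + 1)/2 = 1.
So Σ_{n ∈ Z} |c_n|^2 = 1.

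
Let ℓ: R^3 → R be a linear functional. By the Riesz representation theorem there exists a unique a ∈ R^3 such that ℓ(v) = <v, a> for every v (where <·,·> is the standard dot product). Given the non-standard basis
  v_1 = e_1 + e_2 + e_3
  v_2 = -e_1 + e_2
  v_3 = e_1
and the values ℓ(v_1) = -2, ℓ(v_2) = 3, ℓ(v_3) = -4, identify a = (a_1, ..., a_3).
a = (-4, -1, 3)

Write a = (a_1, ..., a_3) in the standard basis. For each basis vector v_i, ℓ(v_i) = <v_i, a> is a linear equation in the a_j's. Collect the n equations into a matrix system V a = ℓ, where row i of V is v_i (expressed in the standard basis). Since V is invertible (lower-triangular with 1s on the diagonal, up to permutation), solve by back-substitution:
  V =
[[1, 1, 1],
 [-1, 1, 0],
 [1, 0, 0]]
  V a = (-2, 3, -4)
Solving gives a = (-4, -1, 3).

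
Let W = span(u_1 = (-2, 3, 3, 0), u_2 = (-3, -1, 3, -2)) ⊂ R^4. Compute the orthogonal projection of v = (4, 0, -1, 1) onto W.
proj_W(v) = (412/181, 95/362, -873/362, 242/181)

Set up U = [u_1 | ... | u_2] ∈ R^(4×2). The projector onto W = col(U) is P = U (U^T U)^(-1) U^T.
Compute U^T U =
  [22, 12]
  [12, 23],
and U^T v = (-11, -17).
Solve U^T U · c = U^T v for the coefficients: c = (-49/362, -121/181). The projection is proj_W(v) = U c.
Check: (v - proj_W(v)) · u_1 = 0  (should be 0).
Check: (v - proj_W(v)) · u_2 = 0  (should be 0).
Result: proj_W(v) = (412/181, 95/362, -873/362, 242/181).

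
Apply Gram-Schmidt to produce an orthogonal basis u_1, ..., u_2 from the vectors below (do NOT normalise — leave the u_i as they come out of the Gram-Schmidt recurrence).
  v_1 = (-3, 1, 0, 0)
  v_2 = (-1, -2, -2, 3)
Orthogonal basis:
  u_1 = (-3, 1, 0, 0)
  u_2 = (-7/10, -21/10, -2, 3)

Apply the Gram-Schmidt recurrence
  u_1 = v_1
  u_i = v_i − Σ_{j<i} ((v_i · u_j) / (u_j · u_j)) · u_j.

Step by step this gives:
  u_1 = (-3, 1, 0, 0)
  u_2 = (-7/10, -21/10, -2, 3)

Orthogonality check:
  u_2 · u_1 = 0 (should be 0)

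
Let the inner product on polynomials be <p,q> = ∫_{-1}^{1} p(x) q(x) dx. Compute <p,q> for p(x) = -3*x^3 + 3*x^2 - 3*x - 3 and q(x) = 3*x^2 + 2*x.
<p,q> = -44/5

Expand the product: p(x)·q(x) = -9*x^5 + 3*x^4 - 3*x^3 - 15*x^2 - 6*x.
∫_{-1}^{1} of each monomial x^k gives [2/(k+1) if k even, 0 if k odd]. Integrating term-by-term (or equivalently evaluating the antiderivative F(x) = -3*x^6/2 + 3*x^5/5 - 3*x^4/4 - 5*x^3 - 3*x^2 at the endpoints):
  F(1) − F(−1) = -193/20 − (-17/20) = -44/5.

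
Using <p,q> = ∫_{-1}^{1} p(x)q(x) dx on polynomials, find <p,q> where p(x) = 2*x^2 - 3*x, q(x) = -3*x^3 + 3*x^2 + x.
<p,q> = 4

Expand the product: p(x)·q(x) = -6*x^5 + 15*x^4 - 7*x^3 - 3*x^2.
∫_{-1}^{1} of each monomial x^k gives [2/(k+1) if k even, 0 if k odd]. Integrating term-by-term (or equivalently evaluating the antiderivative F(x) = -x^6 + 3*x^5 - 7*x^4/4 - x^3 at the endpoints):
  F(1) − F(−1) = -3/4 − (-19/4) = 4.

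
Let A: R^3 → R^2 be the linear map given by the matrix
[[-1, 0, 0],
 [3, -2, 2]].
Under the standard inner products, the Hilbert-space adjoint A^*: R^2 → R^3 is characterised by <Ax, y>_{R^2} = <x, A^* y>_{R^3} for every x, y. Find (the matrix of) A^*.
A^* = A^T =
[[-1, 3],
 [0, -2],
 [0, 2]]

For real matrices with standard dot products, the defining identity <Ax, y> = <x, A^* y> gives (Ax)^T y = x^T (A^*) y, i.e. x^T A^T y = x^T (A^*) y. Since this holds for all x, y, we must have A^* = A^T. Therefore
A^* =
[[-1, 3],
 [0, -2],
 [0, 2]].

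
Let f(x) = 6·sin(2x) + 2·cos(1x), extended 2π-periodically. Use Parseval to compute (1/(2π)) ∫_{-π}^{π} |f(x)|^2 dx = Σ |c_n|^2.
Σ |c_n|^2 = 20

Expand |f|^2 and use orthogonality of {sin(nx), cos(mx)} on [-π, π]:
  ∫_{-π}^{π} sin(nx)^2 dx = π, ∫ cos(mx)^2 dx = π, and cross terms integrate to 0.
So ∫_{-π}^{π} f(x)^2 dx = 6^2 · π + 2^2 · π = (36 + 4)π.
Divide by 2π: (36 + 4)/2 = 20.
By Parseval, this equals Σ |c_n|^2.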